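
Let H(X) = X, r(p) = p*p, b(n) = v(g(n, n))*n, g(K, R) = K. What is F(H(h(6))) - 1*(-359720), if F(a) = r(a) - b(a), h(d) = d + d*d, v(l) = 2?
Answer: 361400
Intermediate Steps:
b(n) = 2*n
r(p) = p²
h(d) = d + d²
F(a) = a² - 2*a
F(H(h(6))) - 1*(-359720) = (6*(1 + 6))*(-2 + 6*(1 + 6)) - 1*(-359720) = (6*7)*(-2 + 6*7) + 359720 = 42*(-2 + 42) + 359720 = 42*40 + 359720 = 1680 + 359720 = 361400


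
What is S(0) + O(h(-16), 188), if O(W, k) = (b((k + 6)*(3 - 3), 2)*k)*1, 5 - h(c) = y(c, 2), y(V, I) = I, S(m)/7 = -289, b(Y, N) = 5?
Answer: -1083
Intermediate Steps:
S(m) = -2023 (S(m) = 7*(-289) = -2023)
h(c) = 3 (h(c) = 5 - 1*2 = 5 - 2 = 3)
O(W, k) = 5*k (O(W, k) = (5*k)*1 = 5*k)
S(0) + O(h(-16), 188) = -2023 + 5*188 = -2023 + 940 = -1083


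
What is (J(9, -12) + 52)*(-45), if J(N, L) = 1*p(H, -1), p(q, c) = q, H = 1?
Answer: -2385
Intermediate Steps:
J(N, L) = 1 (J(N, L) = 1*1 = 1)
(J(9, -12) + 52)*(-45) = (1 + 52)*(-45) = 53*(-45) = -2385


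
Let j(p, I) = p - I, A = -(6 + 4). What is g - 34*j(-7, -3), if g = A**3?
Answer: -864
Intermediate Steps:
A = -10 (A = -1*10 = -10)
g = -1000 (g = (-10)**3 = -1000)
g - 34*j(-7, -3) = -1000 - 34*(-7 - 1*(-3)) = -1000 - 34*(-7 + 3) = -1000 - 34*(-4) = -1000 + 136 = -864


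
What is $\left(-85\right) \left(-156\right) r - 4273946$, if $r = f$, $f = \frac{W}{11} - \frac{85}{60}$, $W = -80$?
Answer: $- \frac{48280841}{11} \approx -4.3892 \cdot 10^{6}$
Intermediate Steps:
$f = - \frac{1147}{132}$ ($f = - \frac{80}{11} - \frac{85}{60} = \left(-80\right) \frac{1}{11} - \frac{17}{12} = - \frac{80}{11} - \frac{17}{12} = - \frac{1147}{132} \approx -8.6894$)
$r = - \frac{1147}{132} \approx -8.6894$
$\left(-85\right) \left(-156\right) r - 4273946 = \left(-85\right) \left(-156\right) \left(- \frac{1147}{132}\right) - 4273946 = 13260 \left(- \frac{1147}{132}\right) - 4273946 = - \frac{1267435}{11} - 4273946 = - \frac{48280841}{11}$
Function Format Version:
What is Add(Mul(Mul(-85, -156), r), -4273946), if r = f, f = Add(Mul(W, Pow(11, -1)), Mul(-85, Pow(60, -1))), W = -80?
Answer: Rational(-48280841, 11) ≈ -4.3892e+6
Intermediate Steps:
f = Rational(-1147, 132) (f = Add(Mul(-80, Pow(11, -1)), Mul(-85, Pow(60, -1))) = Add(Mul(-80, Rational(1, 11)), Mul(-85, Rational(1, 60))) = Add(Rational(-80, 11), Rational(-17, 12)) = Rational(-1147, 132) ≈ -8.6894)
r = Rational(-1147, 132) ≈ -8.6894
Add(Mul(Mul(-85, -156), r), -4273946) = Add(Mul(Mul(-85, -156), Rational(-1147, 132)), -4273946) = Add(Mul(13260, Rational(-1147, 132)), -4273946) = Add(Rational(-1267435, 11), -4273946) = Rational(-48280841, 11)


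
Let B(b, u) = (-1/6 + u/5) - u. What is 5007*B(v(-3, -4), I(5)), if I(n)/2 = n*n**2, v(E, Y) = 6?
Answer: -2004469/2 ≈ -1.0022e+6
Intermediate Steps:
I(n) = 2*n**3 (I(n) = 2*(n*n**2) = 2*n**3)
B(b, u) = -1/6 - 4*u/5 (B(b, u) = (-1*1/6 + u*(1/5)) - u = (-1/6 + u/5) - u = -1/6 - 4*u/5)
5007*B(v(-3, -4), I(5)) = 5007*(-1/6 - 8*5**3/5) = 5007*(-1/6 - 8*125/5) = 5007*(-1/6 - 4/5*250) = 5007*(-1/6 - 200) = 5007*(-1201/6) = -2004469/2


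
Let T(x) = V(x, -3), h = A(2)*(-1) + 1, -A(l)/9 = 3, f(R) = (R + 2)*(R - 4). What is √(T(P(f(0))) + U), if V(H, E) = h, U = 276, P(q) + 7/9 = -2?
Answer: 4*√19 ≈ 17.436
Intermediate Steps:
f(R) = (-4 + R)*(2 + R) (f(R) = (2 + R)*(-4 + R) = (-4 + R)*(2 + R))
A(l) = -27 (A(l) = -9*3 = -27)
P(q) = -25/9 (P(q) = -7/9 - 2 = -25/9)
h = 28 (h = -27*(-1) + 1 = 27 + 1 = 28)
V(H, E) = 28
T(x) = 28
√(T(P(f(0))) + U) = √(28 + 276) = √304 = 4*√19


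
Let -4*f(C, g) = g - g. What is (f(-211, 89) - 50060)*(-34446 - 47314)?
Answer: 4092905600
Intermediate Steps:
f(C, g) = 0 (f(C, g) = -(g - g)/4 = -¼*0 = 0)
(f(-211, 89) - 50060)*(-34446 - 47314) = (0 - 50060)*(-34446 - 47314) = -50060*(-81760) = 4092905600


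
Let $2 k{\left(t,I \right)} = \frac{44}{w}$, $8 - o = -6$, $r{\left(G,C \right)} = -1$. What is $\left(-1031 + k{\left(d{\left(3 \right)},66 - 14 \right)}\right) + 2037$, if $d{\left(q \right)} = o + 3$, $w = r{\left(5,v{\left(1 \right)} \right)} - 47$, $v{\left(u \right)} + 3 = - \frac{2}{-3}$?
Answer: $\frac{24133}{24} \approx 1005.5$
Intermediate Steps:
$v{\left(u \right)} = - \frac{7}{3}$ ($v{\left(u \right)} = -3 - \frac{2}{-3} = -3 - - \frac{2}{3} = -3 + \frac{2}{3} = - \frac{7}{3}$)
$o = 14$ ($o = 8 - -6 = 8 + 6 = 14$)
$w = -48$ ($w = -1 - 47 = -48$)
$d{\left(q \right)} = 17$ ($d{\left(q \right)} = 14 + 3 = 17$)
$k{\left(t,I \right)} = - \frac{11}{24}$ ($k{\left(t,I \right)} = \frac{44 \frac{1}{-48}}{2} = \frac{44 \left(- \frac{1}{48}\right)}{2} = \frac{1}{2} \left(- \frac{11}{12}\right) = - \frac{11}{24}$)
$\left(-1031 + k{\left(d{\left(3 \right)},66 - 14 \right)}\right) + 2037 = \left(-1031 - \frac{11}{24}\right) + 2037 = - \frac{24755}{24} + 2037 = \frac{24133}{24}$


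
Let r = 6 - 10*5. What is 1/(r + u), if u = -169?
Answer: -1/213 ≈ -0.0046948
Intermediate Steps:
r = -44 (r = 6 - 50 = -44)
1/(r + u) = 1/(-44 - 169) = 1/(-213) = -1/213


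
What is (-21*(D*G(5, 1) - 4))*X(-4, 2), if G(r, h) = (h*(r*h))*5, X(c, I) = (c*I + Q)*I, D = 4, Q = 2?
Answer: 24192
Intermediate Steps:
X(c, I) = I*(2 + I*c) (X(c, I) = (c*I + 2)*I = (I*c + 2)*I = (2 + I*c)*I = I*(2 + I*c))
G(r, h) = 5*r*h² (G(r, h) = (h*(h*r))*5 = (r*h²)*5 = 5*r*h²)
(-21*(D*G(5, 1) - 4))*X(-4, 2) = (-21*(4*(5*5*1²) - 4))*(2*(2 + 2*(-4))) = (-21*(4*(5*5*1) - 4))*(2*(2 - 8)) = (-21*(4*25 - 4))*(2*(-6)) = -21*(100 - 4)*(-12) = -21*96*(-12) = -2016*(-12) = 24192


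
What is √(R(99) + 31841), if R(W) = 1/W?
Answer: 2*√8668715/33 ≈ 178.44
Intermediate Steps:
√(R(99) + 31841) = √(1/99 + 31841) = √(3152260/99) = 2*√8668715/33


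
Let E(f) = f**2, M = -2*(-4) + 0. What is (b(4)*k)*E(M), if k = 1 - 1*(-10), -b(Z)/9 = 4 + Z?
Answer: -50688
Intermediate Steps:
M = 8 (M = 8 + 0 = 8)
b(Z) = -36 - 9*Z (b(Z) = -9*(4 + Z) = -36 - 9*Z)
k = 11 (k = 1 + 10 = 11)
(b(4)*k)*E(M) = ((-36 - 9*4)*11)*8**2 = ((-36 - 36)*11)*64 = -72*11*64 = -792*64 = -50688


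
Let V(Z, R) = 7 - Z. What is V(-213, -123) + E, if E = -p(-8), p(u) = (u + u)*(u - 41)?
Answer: -564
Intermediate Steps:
p(u) = 2*u*(-41 + u) (p(u) = (2*u)*(-41 + u) = 2*u*(-41 + u))
E = -784 (E = -2*(-8)*(-41 - 8) = -2*(-8)*(-49) = -1*784 = -784)
V(-213, -123) + E = (7 - 1*(-213)) - 784 = (7 + 213) - 784 = 220 - 784 = -564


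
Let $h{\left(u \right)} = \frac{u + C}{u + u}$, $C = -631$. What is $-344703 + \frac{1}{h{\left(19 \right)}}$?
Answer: $- \frac{105479137}{306} \approx -3.447 \cdot 10^{5}$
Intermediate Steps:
$h{\left(u \right)} = \frac{-631 + u}{2 u}$ ($h{\left(u \right)} = \frac{u - 631}{u + u} = \frac{-631 + u}{2 u}$)
$-344703 + \frac{1}{h{\left(19 \right)}} = -344703 + \frac{1}{\frac{1}{2} \cdot \frac{1}{19} \left(-631 + 19\right)} = -344703 + \frac{1}{\frac{1}{2} \cdot \frac{1}{19} \left(-612\right)} = -344703 + \frac{1}{- \frac{306}{19}} = -344703 - \frac{19}{306} = - \frac{105479137}{306}$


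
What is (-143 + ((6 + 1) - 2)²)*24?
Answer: -2832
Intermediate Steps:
(-143 + ((6 + 1) - 2)²)*24 = (-143 + (7 - 2)²)*24 = (-143 + 5²)*24 = (-143 + 25)*24 = -118*24 = -2832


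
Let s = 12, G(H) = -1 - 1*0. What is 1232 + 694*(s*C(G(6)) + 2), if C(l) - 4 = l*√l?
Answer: 35932 - 8328*I ≈ 35932.0 - 8328.0*I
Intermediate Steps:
G(H) = -1 (G(H) = -1 + 0 = -1)
C(l) = 4 + l^(3/2) (C(l) = 4 + l*√l = 4 + l^(3/2))
1232 + 694*(s*C(G(6)) + 2) = 1232 + 694*(12*(4 + (-1)^(3/2)) + 2) = 1232 + 694*(12*(4 - I) + 2) = 1232 + 694*((48 - 12*I) + 2) = 1232 + 694*(50 - 12*I) = 1232 + (34700 - 8328*I) = 35932 - 8328*I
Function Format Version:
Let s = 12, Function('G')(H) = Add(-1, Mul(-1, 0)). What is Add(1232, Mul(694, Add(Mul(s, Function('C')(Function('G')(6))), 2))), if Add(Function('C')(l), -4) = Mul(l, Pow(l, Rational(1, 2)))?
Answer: Add(35932, Mul(-8328, I)) ≈ Add(35932., Mul(-8328.0, I))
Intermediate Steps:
Function('G')(H) = -1 (Function('G')(H) = Add(-1, 0) = -1)
Function('C')(l) = Add(4, Pow(l, Rational(3, 2))) (Function('C')(l) = Add(4, Mul(l, Pow(l, Rational(1, 2)))) = Add(4, Pow(l, Rational(3, 2))))
Add(1232, Mul(694, Add(Mul(s, Function('C')(Function('G')(6))), 2))) = Add(1232, Mul(694, Add(Mul(12, Add(4, Pow(-1, Rational(3, 2)))), 2))) = Add(1232, Mul(694, Add(Mul(12, Add(4, Mul(-1, I))), 2))) = Add(1232, Mul(694, Add(Add(48, Mul(-12, I)), 2))) = Add(1232, Mul(694, Add(50, Mul(-12, I)))) = Add(1232, Add(34700, Mul(-8328, I))) = Add(35932, Mul(-8328, I))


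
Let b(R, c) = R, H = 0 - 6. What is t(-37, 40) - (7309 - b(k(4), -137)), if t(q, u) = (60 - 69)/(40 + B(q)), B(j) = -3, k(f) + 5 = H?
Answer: -270849/37 ≈ -7320.2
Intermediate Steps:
H = -6
k(f) = -11 (k(f) = -5 - 6 = -11)
t(q, u) = -9/37 (t(q, u) = (60 - 69)/(40 - 3) = -9/37)
t(-37, 40) - (7309 - b(k(4), -137)) = -9/37 - (7309 - 1*(-11)) = -9/37 - (7309 + 11) = -9/37 - 1*7320 = -9/37 - 7320 = -270849/37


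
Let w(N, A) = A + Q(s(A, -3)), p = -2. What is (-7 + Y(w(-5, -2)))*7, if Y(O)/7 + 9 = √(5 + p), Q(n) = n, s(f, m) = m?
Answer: -490 + 49*√3 ≈ -405.13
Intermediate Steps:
w(N, A) = -3 + A (w(N, A) = A - 3 = -3 + A)
Y(O) = -63 + 7*√3 (Y(O) = -63 + 7*√(5 - 2) = -63 + 7*√3)
(-7 + Y(w(-5, -2)))*7 = (-7 + (-63 + 7*√3))*7 = (-70 + 7*√3)*7 = -490 + 49*√3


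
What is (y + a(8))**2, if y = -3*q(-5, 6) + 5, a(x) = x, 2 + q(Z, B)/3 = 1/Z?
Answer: 26896/25 ≈ 1075.8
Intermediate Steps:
q(Z, B) = -6 + 3/Z
y = 124/5 (y = -3*(-6 + 3/(-5)) + 5 = -3*(-6 + 3*(-1/5)) + 5 = -3*(-6 - 3/5) + 5 = -3*(-33/5) + 5 = 99/5 + 5 = 124/5 ≈ 24.800)
(y + a(8))**2 = (124/5 + 8)**2 = (164/5)**2 = 26896/25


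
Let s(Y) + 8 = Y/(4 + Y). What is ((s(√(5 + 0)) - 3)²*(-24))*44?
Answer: -1531776/11 + 96768*√5/11 ≈ -1.1958e+5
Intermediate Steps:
s(Y) = -8 + Y/(4 + Y)
((s(√(5 + 0)) - 3)²*(-24))*44 = (((-32 - 7*√(5 + 0))/(4 + √(5 + 0)) - 3)²*(-24))*44 = (((-32 - 7*√5)/(4 + √5) - 3)²*(-24))*44 = ((-3 + (-32 - 7*√5)/(4 + √5))²*(-24))*44 = -24*(-3 + (-32 - 7*√5)/(4 + √5))²*44 = -1056*(-3 + (-32 - 7*√5)/(4 + √5))²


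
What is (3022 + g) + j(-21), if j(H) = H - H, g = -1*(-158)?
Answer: 3180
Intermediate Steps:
g = 158
j(H) = 0
(3022 + g) + j(-21) = (3022 + 158) + 0 = 3180 + 0 = 3180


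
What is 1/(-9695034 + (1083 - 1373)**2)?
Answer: -1/9610934 ≈ -1.0405e-7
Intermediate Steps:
1/(-9695034 + (1083 - 1373)**2) = 1/(-9695034 + (-290)**2) = 1/(-9695034 + 84100) = 1/(-9610934) = -1/9610934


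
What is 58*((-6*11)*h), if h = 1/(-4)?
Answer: 957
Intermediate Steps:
h = -¼ ≈ -0.25000
58*((-6*11)*h) = 58*(-6*11*(-¼)) = 58*(-66*(-¼)) = 58*(33/2) = 957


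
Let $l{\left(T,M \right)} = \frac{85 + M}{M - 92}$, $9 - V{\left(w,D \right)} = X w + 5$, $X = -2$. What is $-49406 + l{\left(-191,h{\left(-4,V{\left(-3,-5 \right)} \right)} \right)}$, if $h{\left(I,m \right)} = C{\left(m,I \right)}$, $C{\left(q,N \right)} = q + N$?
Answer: $- \frac{4841867}{98} \approx -49407.0$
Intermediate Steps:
$V{\left(w,D \right)} = 4 + 2 w$ ($V{\left(w,D \right)} = 9 - \left(- 2 w + 5\right) = 9 - \left(5 - 2 w\right) = 9 + \left(-5 + 2 w\right) = 4 + 2 w$)
$C{\left(q,N \right)} = N + q$
$h{\left(I,m \right)} = I + m$
$l{\left(T,M \right)} = \frac{85 + M}{-92 + M}$
$-49406 + l{\left(-191,h{\left(-4,V{\left(-3,-5 \right)} \right)} \right)} = -49406 + \frac{85 + \left(-4 + \left(4 + 2 \left(-3\right)\right)\right)}{-92 + \left(-4 + \left(4 + 2 \left(-3\right)\right)\right)} = -49406 + \frac{85 + \left(-4 + \left(4 - 6\right)\right)}{-92 + \left(-4 + \left(4 - 6\right)\right)} = -49406 + \frac{85 - 6}{-92 - 6} = -49406 + \frac{1}{-98} \cdot 79 = -49406 - \frac{79}{98} = - \frac{4841867}{98}$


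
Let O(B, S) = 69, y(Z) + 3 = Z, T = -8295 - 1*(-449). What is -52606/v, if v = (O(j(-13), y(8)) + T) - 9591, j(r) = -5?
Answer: 26303/8684 ≈ 3.0289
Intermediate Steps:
T = -7846 (T = -8295 + 449 = -7846)
y(Z) = -3 + Z
v = -17368 (v = (69 - 7846) - 9591 = -7777 - 9591 = -17368)
-52606/v = -52606/(-17368) = -52606*(-1/17368) = 26303/8684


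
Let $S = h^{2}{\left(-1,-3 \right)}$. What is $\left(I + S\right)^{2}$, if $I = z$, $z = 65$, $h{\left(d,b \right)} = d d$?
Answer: $4356$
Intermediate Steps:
$h{\left(d,b \right)} = d^{2}$
$I = 65$
$S = 1$ ($S = \left(\left(-1\right)^{2}\right)^{2} = 1^{2} = 1$)
$\left(I + S\right)^{2} = \left(65 + 1\right)^{2} = 66^{2} = 4356$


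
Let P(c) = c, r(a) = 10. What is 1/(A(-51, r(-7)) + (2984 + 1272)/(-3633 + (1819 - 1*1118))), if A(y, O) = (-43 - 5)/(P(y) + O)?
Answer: -30053/8440 ≈ -3.5608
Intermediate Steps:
A(y, O) = -48/(O + y) (A(y, O) = (-43 - 5)/(y + O) = -48/(O + y))
1/(A(-51, r(-7)) + (2984 + 1272)/(-3633 + (1819 - 1*1118))) = 1/(-48/(10 - 51) + (2984 + 1272)/(-3633 + (1819 - 1*1118))) = 1/(-48/(-41) + 4256/(-3633 + (1819 - 1118))) = 1/(-48*(-1/41) + 4256/(-3633 + 701)) = 1/(48/41 + 4256/(-2932)) = 1/(48/41 + 4256*(-1/2932)) = 1/(48/41 - 1064/733) = 1/(-8440/30053) = -30053/8440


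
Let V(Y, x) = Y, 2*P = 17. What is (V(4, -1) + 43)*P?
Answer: 799/2 ≈ 399.50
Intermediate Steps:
P = 17/2 (P = (1/2)*17 = 17/2 ≈ 8.5000)
(V(4, -1) + 43)*P = (4 + 43)*(17/2) = 47*(17/2) = 799/2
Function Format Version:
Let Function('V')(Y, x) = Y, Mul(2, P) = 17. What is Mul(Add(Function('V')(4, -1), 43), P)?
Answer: Rational(799, 2) ≈ 399.50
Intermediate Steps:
P = Rational(17, 2) (P = Mul(Rational(1, 2), 17) = Rational(17, 2) ≈ 8.5000)
Mul(Add(Function('V')(4, -1), 43), P) = Mul(Add(4, 43), Rational(17, 2)) = Mul(47, Rational(17, 2)) = Rational(799, 2)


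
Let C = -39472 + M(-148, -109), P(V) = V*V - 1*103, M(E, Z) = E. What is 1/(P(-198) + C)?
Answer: -1/519 ≈ -0.0019268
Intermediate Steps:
P(V) = -103 + V**2 (P(V) = V**2 - 103 = -103 + V**2)
C = -39620 (C = -39472 - 148 = -39620)
1/(P(-198) + C) = 1/((-103 + (-198)**2) - 39620) = 1/((-103 + 39204) - 39620) = 1/(39101 - 39620) = 1/(-519) = -1/519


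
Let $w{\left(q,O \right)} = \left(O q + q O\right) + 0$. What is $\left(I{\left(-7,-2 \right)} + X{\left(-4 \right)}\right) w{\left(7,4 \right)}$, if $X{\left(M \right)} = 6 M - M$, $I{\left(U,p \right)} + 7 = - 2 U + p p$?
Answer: $-504$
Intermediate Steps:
$w{\left(q,O \right)} = 2 O q$ ($w{\left(q,O \right)} = \left(O q + O q\right) + 0 = 2 O q + 0 = 2 O q$)
$I{\left(U,p \right)} = -7 + p^{2} - 2 U$ ($I{\left(U,p \right)} = -7 - \left(2 U - p p\right) = -7 - \left(- p^{2} + 2 U\right) = -7 + p^{2} - 2 U$)
$X{\left(M \right)} = 5 M$
$\left(I{\left(-7,-2 \right)} + X{\left(-4 \right)}\right) w{\left(7,4 \right)} = \left(\left(-7 + \left(-2\right)^{2} - -14\right) + 5 \left(-4\right)\right) 2 \cdot 4 \cdot 7 = \left(\left(-7 + 4 + 14\right) - 20\right) 56 = \left(11 - 20\right) 56 = \left(-9\right) 56 = -504$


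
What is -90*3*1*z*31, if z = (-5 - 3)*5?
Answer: 334800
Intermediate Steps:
z = -40 (z = -8*5 = -40)
-90*3*1*z*31 = -90*3*1*(-40)*31 = -270*(-40)*31 = -90*(-120)*31 = 10800*31 = 334800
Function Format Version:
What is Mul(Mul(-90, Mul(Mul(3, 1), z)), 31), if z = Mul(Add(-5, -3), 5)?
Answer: 334800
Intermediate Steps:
z = -40 (z = Mul(-8, 5) = -40)
Mul(Mul(-90, Mul(Mul(3, 1), z)), 31) = Mul(Mul(-90, Mul(Mul(3, 1), -40)), 31) = Mul(Mul(-90, Mul(3, -40)), 31) = Mul(Mul(-90, -120), 31) = Mul(10800, 31) = 334800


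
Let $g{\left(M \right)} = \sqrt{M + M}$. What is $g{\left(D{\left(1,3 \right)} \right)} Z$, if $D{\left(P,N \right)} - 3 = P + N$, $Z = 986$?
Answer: $986 \sqrt{14} \approx 3689.3$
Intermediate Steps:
$D{\left(P,N \right)} = 3 + N + P$ ($D{\left(P,N \right)} = 3 + \left(P + N\right) = 3 + \left(N + P\right) = 3 + N + P$)
$g{\left(M \right)} = \sqrt{2} \sqrt{M}$ ($g{\left(M \right)} = \sqrt{2 M} = \sqrt{2} \sqrt{M}$)
$g{\left(D{\left(1,3 \right)} \right)} Z = \sqrt{2} \sqrt{3 + 3 + 1} \cdot 986 = \sqrt{2} \sqrt{7} \cdot 986 = \sqrt{14} \cdot 986 = 986 \sqrt{14}$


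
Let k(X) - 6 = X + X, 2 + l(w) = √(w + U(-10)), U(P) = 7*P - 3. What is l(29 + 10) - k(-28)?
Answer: 48 + I*√34 ≈ 48.0 + 5.831*I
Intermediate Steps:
U(P) = -3 + 7*P
l(w) = -2 + √(-73 + w) (l(w) = -2 + √(w + (-3 + 7*(-10))) = -2 + √(w + (-3 - 70)) = -2 + √(w - 73) = -2 + √(-73 + w))
k(X) = 6 + 2*X (k(X) = 6 + (X + X) = 6 + 2*X)
l(29 + 10) - k(-28) = (-2 + √(-73 + (29 + 10))) - (6 + 2*(-28)) = (-2 + √(-73 + 39)) - (6 - 56) = (-2 + √(-34)) - 1*(-50) = (-2 + I*√34) + 50 = 48 + I*√34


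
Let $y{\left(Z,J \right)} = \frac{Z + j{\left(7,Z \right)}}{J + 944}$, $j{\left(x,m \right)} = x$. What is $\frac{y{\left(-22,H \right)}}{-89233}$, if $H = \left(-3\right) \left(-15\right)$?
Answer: $\frac{15}{88251437} \approx 1.6997 \cdot 10^{-7}$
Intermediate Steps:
$H = 45$
$y{\left(Z,J \right)} = \frac{7 + Z}{944 + J}$ ($y{\left(Z,J \right)} = \frac{Z + 7}{J + 944} = \frac{7 + Z}{944 + J}$)
$\frac{y{\left(-22,H \right)}}{-89233} = \frac{\frac{1}{944 + 45} \left(7 - 22\right)}{-89233} = \frac{1}{989} \left(-15\right) \left(- \frac{1}{89233}\right) = \left(- \frac{15}{989}\right) \left(- \frac{1}{89233}\right) = \frac{15}{88251437}$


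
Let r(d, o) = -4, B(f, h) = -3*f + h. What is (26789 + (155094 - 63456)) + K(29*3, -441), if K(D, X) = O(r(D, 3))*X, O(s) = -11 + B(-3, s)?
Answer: 121073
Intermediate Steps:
B(f, h) = h - 3*f
O(s) = -2 + s (O(s) = -11 + (s - 3*(-3)) = -11 + (s + 9) = -11 + (9 + s) = -2 + s)
K(D, X) = -6*X (K(D, X) = (-2 - 4)*X = -6*X)
(26789 + (155094 - 63456)) + K(29*3, -441) = (26789 + (155094 - 63456)) - 6*(-441) = (26789 + 91638) + 2646 = 118427 + 2646 = 121073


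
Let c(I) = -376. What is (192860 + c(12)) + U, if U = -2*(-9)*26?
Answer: 192952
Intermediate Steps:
U = 468 (U = 18*26 = 468)
(192860 + c(12)) + U = (192860 - 376) + 468 = 192484 + 468 = 192952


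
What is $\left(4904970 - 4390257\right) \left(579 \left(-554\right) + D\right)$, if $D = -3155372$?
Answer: $-1789213418394$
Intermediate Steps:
$\left(4904970 - 4390257\right) \left(579 \left(-554\right) + D\right) = \left(4904970 - 4390257\right) \left(579 \left(-554\right) - 3155372\right) = 514713 \left(-320766 - 3155372\right) = 514713 \left(-3476138\right) = -1789213418394$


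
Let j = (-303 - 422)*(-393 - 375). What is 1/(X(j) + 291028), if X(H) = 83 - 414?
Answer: 1/290697 ≈ 3.4400e-6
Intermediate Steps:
j = 556800 (j = -725*(-768) = 556800)
X(H) = -331
1/(X(j) + 291028) = 1/(-331 + 291028) = 1/290697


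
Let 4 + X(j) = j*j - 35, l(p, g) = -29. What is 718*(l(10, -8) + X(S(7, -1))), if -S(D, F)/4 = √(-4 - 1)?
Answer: -106264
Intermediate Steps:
S(D, F) = -4*I*√5 (S(D, F) = -4*√(-4 - 1) = -4*I*√5)
X(j) = -39 + j² (X(j) = -4 + (j*j - 35) = -4 + (j² - 35) = -4 + (-35 + j²) = -39 + j²)
718*(l(10, -8) + X(S(7, -1))) = 718*(-29 + (-39 + (-4*I*√5)²)) = 718*(-29 + (-39 - 80)) = 718*(-29 - 119) = 718*(-148) = -106264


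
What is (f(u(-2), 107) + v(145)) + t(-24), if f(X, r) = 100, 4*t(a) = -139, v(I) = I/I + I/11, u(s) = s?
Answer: 3495/44 ≈ 79.432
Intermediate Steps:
v(I) = 1 + I/11 (v(I) = 1 + I*(1/11) = 1 + I/11)
t(a) = -139/4 (t(a) = (¼)*(-139) = -139/4)
(f(u(-2), 107) + v(145)) + t(-24) = (100 + (1 + (1/11)*145)) - 139/4 = (100 + (1 + 145/11)) - 139/4 = (100 + 156/11) - 139/4 = 1256/11 - 139/4 = 3495/44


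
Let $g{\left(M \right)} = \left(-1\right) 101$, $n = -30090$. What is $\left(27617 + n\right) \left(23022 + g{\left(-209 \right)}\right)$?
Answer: $-56683633$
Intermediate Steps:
$g{\left(M \right)} = -101$
$\left(27617 + n\right) \left(23022 + g{\left(-209 \right)}\right) = \left(27617 - 30090\right) \left(23022 - 101\right) = \left(-2473\right) 22921 = -56683633$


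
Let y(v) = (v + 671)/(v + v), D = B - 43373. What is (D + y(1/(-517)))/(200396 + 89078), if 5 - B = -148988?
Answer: -67833/289474 ≈ -0.23433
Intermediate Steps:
B = 148993 (B = 5 - 1*(-148988) = 5 + 148988 = 148993)
D = 105620 (D = 148993 - 43373 = 105620)
y(v) = (671 + v)/(2*v) (y(v) = (671 + v)/((2*v)) = (671 + v)*(1/(2*v)) = (671 + v)/(2*v))
(D + y(1/(-517)))/(200396 + 89078) = (105620 + (671 + 1/(-517))/(2*(1/(-517))))/(200396 + 89078) = (105620 + (671 - 1/517)/(2*(-1/517)))/289474 = (105620 + (½)*(-517)*(346906/517))*(1/289474) = (105620 - 173453)*(1/289474) = -67833*1/289474 = -67833/289474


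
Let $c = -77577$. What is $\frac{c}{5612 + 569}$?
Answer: $- \frac{77577}{6181} \approx -12.551$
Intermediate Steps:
$\frac{c}{5612 + 569} = - \frac{77577}{5612 + 569} = - \frac{77577}{6181}$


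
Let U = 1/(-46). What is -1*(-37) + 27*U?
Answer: 1675/46 ≈ 36.413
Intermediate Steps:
U = -1/46 ≈ -0.021739
-1*(-37) + 27*U = -1*(-37) + 27*(-1/46) = 37 - 27/46 = 1675/46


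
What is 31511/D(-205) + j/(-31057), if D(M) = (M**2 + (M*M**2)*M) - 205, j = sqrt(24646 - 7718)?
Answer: 31511/1766142445 - 92*sqrt(2)/31057 ≈ -0.0041715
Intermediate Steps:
j = 92*sqrt(2) (j = sqrt(16928) = 92*sqrt(2) ≈ 130.11)
D(M) = -205 + M**2 + M**4 (D(M) = (M**2 + M**3*M) - 205 = (M**2 + M**4) - 205 = -205 + M**2 + M**4)
31511/D(-205) + j/(-31057) = 31511/(-205 + (-205)**2 + (-205)**4) + (92*sqrt(2))/(-31057) = 31511/(-205 + 42025 + 1766100625) + (92*sqrt(2))*(-1/31057) = 31511/1766142445 - 92*sqrt(2)/31057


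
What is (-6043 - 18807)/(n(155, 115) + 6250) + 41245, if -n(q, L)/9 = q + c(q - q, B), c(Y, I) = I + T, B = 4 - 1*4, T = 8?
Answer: 197249985/4783 ≈ 41240.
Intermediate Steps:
B = 0 (B = 4 - 4 = 0)
c(Y, I) = 8 + I (c(Y, I) = I + 8 = 8 + I)
n(q, L) = -72 - 9*q (n(q, L) = -9*(q + (8 + 0)) = -9*(q + 8) = -9*(8 + q) = -72 - 9*q)
(-6043 - 18807)/(n(155, 115) + 6250) + 41245 = (-6043 - 18807)/((-72 - 9*155) + 6250) + 41245 = -24850/((-72 - 1395) + 6250) + 41245 = -24850/(-1467 + 6250) + 41245 = -24850/4783 + 41245 = 197249985/4783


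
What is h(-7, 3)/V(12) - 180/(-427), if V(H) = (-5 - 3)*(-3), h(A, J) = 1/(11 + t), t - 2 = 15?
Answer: 17341/40992 ≈ 0.42303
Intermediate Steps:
t = 17 (t = 2 + 15 = 17)
h(A, J) = 1/28 (h(A, J) = 1/(11 + 17) = 1/28)
V(H) = 24 (V(H) = -8*(-3) = 24)
h(-7, 3)/V(12) - 180/(-427) = (1/28)/24 - 180/(-427) = (1/28)*(1/24) - 180*(-1/427) = 1/672 + 180/427 = 17341/40992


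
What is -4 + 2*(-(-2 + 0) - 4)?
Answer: -8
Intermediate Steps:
-4 + 2*(-(-2 + 0) - 4) = -4 + 2*(-1*(-2) - 4) = -4 + 2*(2 - 4) = -4 + 2*(-2) = -4 - 4 = -8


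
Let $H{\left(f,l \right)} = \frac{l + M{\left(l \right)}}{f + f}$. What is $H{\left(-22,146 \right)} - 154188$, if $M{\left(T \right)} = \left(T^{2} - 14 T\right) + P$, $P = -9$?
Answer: $- \frac{6803681}{44} \approx -1.5463 \cdot 10^{5}$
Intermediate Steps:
$M{\left(T \right)} = -9 + T^{2} - 14 T$ ($M{\left(T \right)} = \left(T^{2} - 14 T\right) - 9 = -9 + T^{2} - 14 T$)
$H{\left(f,l \right)} = \frac{-9 + l^{2} - 13 l}{2 f}$ ($H{\left(f,l \right)} = \frac{l - \left(9 - l^{2} + 14 l\right)}{f + f} = \frac{-9 + l^{2} - 13 l}{2 f}$)
$H{\left(-22,146 \right)} - 154188 = \frac{-9 + 146^{2} - 1898}{2 \left(-22\right)} - 154188 = \frac{1}{2} \left(- \frac{1}{22}\right) \left(-9 + 21316 - 1898\right) - 154188 = \frac{1}{2} \left(- \frac{1}{22}\right) 19409 - 154188 = - \frac{19409}{44} - 154188 = - \frac{6803681}{44}$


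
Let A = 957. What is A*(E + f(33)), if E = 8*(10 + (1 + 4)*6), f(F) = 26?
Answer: 331122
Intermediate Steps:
E = 320 (E = 8*(10 + 5*6) = 8*(10 + 30) = 8*40 = 320)
A*(E + f(33)) = 957*(320 + 26) = 957*346 = 331122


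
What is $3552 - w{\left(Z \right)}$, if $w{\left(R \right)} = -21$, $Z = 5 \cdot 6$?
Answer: $3573$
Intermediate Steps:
$Z = 30$
$3552 - w{\left(Z \right)} = 3552 - -21 = 3552 + 21 = 3573$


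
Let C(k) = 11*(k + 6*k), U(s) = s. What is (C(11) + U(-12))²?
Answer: 697225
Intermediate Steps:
C(k) = 77*k (C(k) = 11*(7*k) = 77*k)
(C(11) + U(-12))² = (77*11 - 12)² = (847 - 12)² = 835² = 697225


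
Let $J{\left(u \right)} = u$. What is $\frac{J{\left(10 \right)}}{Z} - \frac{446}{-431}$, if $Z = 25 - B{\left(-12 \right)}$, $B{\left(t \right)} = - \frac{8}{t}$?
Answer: $\frac{45488}{31463} \approx 1.4458$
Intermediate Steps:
$Z = \frac{73}{3}$ ($Z = 25 - - \frac{8}{-12} = 25 - \left(-8\right) \left(- \frac{1}{12}\right) = 25 - \frac{2}{3} = \frac{73}{3} \approx 24.333$)
$\frac{J{\left(10 \right)}}{Z} - \frac{446}{-431} = \frac{10}{\frac{73}{3}} - \frac{446}{-431} = 10 \cdot \frac{3}{73} - - \frac{446}{431} = \frac{30}{73} + \frac{446}{431} = \frac{45488}{31463}$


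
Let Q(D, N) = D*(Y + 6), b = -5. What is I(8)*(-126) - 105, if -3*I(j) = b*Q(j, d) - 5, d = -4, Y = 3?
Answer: -15435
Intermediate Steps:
Q(D, N) = 9*D (Q(D, N) = D*(3 + 6) = D*9 = 9*D)
I(j) = 5/3 + 15*j (I(j) = -(-45*j - 5)/3 = -(-5 - 45*j)/3 = 5/3 + 15*j)
I(8)*(-126) - 105 = (5/3 + 15*8)*(-126) - 105 = (5/3 + 120)*(-126) - 105 = (365/3)*(-126) - 105 = -15330 - 105 = -15435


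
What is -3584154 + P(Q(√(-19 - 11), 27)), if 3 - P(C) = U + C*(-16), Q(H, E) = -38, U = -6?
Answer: -3584753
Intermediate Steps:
P(C) = 9 + 16*C (P(C) = 3 - (-6 + C*(-16)) = 3 - (-6 - 16*C) = 3 + (6 + 16*C) = 9 + 16*C)
-3584154 + P(Q(√(-19 - 11), 27)) = -3584154 + (9 + 16*(-38)) = -3584154 + (9 - 608) = -3584154 - 599 = -3584753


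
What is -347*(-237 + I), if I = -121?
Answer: 124226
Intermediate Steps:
-347*(-237 + I) = -347*(-237 - 121) = -347*(-358) = 124226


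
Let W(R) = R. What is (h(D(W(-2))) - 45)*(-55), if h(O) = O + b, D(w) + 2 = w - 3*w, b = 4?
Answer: 2145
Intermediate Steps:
D(w) = -2 - 2*w (D(w) = -2 + (w - 3*w) = -2 - 2*w)
h(O) = 4 + O (h(O) = O + 4 = 4 + O)
(h(D(W(-2))) - 45)*(-55) = ((4 + (-2 - 2*(-2))) - 45)*(-55) = ((4 + (-2 + 4)) - 45)*(-55) = ((4 + 2) - 45)*(-55) = (6 - 45)*(-55) = -39*(-55) = 2145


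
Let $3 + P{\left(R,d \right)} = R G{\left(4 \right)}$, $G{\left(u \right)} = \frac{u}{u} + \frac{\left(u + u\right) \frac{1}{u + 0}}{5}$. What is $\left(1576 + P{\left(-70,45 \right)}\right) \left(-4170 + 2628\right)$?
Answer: $-2274450$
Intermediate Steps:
$G{\left(u \right)} = \frac{7}{5}$ ($G{\left(u \right)} = 1 + \frac{2 u}{u} \frac{1}{5} = 1 + 2 \cdot \frac{1}{5} = 1 + \frac{2}{5} = \frac{7}{5}$)
$P{\left(R,d \right)} = -3 + \frac{7 R}{5}$ ($P{\left(R,d \right)} = -3 + R \frac{7}{5} = -3 + \frac{7 R}{5}$)
$\left(1576 + P{\left(-70,45 \right)}\right) \left(-4170 + 2628\right) = \left(1576 + \left(-3 + \frac{7}{5} \left(-70\right)\right)\right) \left(-4170 + 2628\right) = \left(1576 - 101\right) \left(-1542\right) = 1475 \left(-1542\right) = -2274450$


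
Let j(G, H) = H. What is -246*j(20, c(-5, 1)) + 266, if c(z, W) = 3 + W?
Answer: -718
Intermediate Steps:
-246*j(20, c(-5, 1)) + 266 = -246*(3 + 1) + 266 = -246*4 + 266 = -984 + 266 = -718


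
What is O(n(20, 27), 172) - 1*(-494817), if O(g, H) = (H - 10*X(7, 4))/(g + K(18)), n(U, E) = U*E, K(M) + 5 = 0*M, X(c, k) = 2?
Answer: 264727247/535 ≈ 4.9482e+5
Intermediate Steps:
K(M) = -5 (K(M) = -5 + 0*M = -5 + 0 = -5)
n(U, E) = E*U
O(g, H) = (-20 + H)/(-5 + g) (O(g, H) = (H - 10*2)/(g - 5) = (H - 20)/(-5 + g) = (-20 + H)/(-5 + g))
O(n(20, 27), 172) - 1*(-494817) = (-20 + 172)/(-5 + 27*20) - 1*(-494817) = 152/(-5 + 540) + 494817 = 152/535 + 494817 = 264727247/535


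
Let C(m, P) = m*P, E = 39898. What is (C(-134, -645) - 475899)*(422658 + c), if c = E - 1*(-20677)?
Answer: -188204273277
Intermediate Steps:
c = 60575 (c = 39898 - 1*(-20677) = 39898 + 20677 = 60575)
C(m, P) = P*m
(C(-134, -645) - 475899)*(422658 + c) = (-645*(-134) - 475899)*(422658 + 60575) = (86430 - 475899)*483233 = -389469*483233 = -188204273277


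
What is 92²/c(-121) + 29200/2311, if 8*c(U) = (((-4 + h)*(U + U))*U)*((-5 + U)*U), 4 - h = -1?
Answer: 3259002736208/257926880673 ≈ 12.635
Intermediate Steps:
h = 5 (h = 4 - 1*(-1) = 4 + 1 = 5)
c(U) = U³*(-5 + U)/4 (c(U) = ((((-4 + 5)*(U + U))*U)*((-5 + U)*U))/8 = (((1*(2*U))*U)*(U*(-5 + U)))/8 = (((2*U)*U)*(U*(-5 + U)))/8 = ((2*U²)*(U*(-5 + U)))/8 = (2*U³*(-5 + U))/8 = U³*(-5 + U)/4)
92²/c(-121) + 29200/2311 = 92²/(((¼)*(-121)³*(-5 - 121))) + 29200/2311 = 8464/(((¼)*(-1771561)*(-126))) + 29200*(1/2311) = 8464/(111608343/2) + 29200/2311 = 8464*(2/111608343) + 29200/2311 = 16928/111608343 + 29200/2311 = 3259002736208/257926880673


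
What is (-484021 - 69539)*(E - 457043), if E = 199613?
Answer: 142502950800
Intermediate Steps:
(-484021 - 69539)*(E - 457043) = (-484021 - 69539)*(199613 - 457043) = -553560*(-257430) = 142502950800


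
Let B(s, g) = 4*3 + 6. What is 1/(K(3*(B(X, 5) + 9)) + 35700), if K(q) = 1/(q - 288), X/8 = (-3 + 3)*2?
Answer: 207/7389899 ≈ 2.8011e-5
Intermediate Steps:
X = 0 (X = 8*((-3 + 3)*2) = 8*(0*2) = 8*0 = 0)
B(s, g) = 18 (B(s, g) = 12 + 6 = 18)
K(q) = 1/(-288 + q)
1/(K(3*(B(X, 5) + 9)) + 35700) = 1/(1/(-288 + 3*(18 + 9)) + 35700) = 1/(1/(-288 + 3*27) + 35700) = 1/(1/(-288 + 81) + 35700) = 1/(1/(-207) + 35700) = 1/(-1/207 + 35700) = 1/(7389899/207) = 207/7389899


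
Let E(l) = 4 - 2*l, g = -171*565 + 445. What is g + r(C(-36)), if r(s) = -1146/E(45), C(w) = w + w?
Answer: -4134737/43 ≈ -96157.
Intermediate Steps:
g = -96170 (g = -96615 + 445 = -96170)
C(w) = 2*w
r(s) = 573/43 (r(s) = -1146/(4 - 2*45) = -1146/(4 - 90) = -1146/(-86) = -1146*(-1/86) = 573/43)
g + r(C(-36)) = -96170 + 573/43 = -4134737/43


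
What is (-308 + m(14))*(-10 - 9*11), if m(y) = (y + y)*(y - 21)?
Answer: 54936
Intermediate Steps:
m(y) = 2*y*(-21 + y) (m(y) = (2*y)*(-21 + y) = 2*y*(-21 + y))
(-308 + m(14))*(-10 - 9*11) = (-308 + 2*14*(-21 + 14))*(-10 - 9*11) = (-308 + 2*14*(-7))*(-10 - 99) = (-308 - 196)*(-109) = -504*(-109) = 54936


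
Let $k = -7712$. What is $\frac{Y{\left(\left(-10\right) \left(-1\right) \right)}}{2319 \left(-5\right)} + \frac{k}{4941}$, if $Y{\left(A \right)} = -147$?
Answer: $- \frac{29564771}{19096965} \approx -1.5481$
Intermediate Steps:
$\frac{Y{\left(\left(-10\right) \left(-1\right) \right)}}{2319 \left(-5\right)} + \frac{k}{4941} = - \frac{147}{2319 \left(-5\right)} - \frac{7712}{4941} = - \frac{147}{-11595} - \frac{7712}{4941} = \left(-147\right) \left(- \frac{1}{11595}\right) - \frac{7712}{4941} = \frac{49}{3865} - \frac{7712}{4941} = - \frac{29564771}{19096965}$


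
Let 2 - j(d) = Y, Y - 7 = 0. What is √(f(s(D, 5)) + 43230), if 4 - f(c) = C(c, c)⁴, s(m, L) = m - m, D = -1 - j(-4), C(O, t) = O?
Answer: √43234 ≈ 207.93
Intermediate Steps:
Y = 7 (Y = 7 + 0 = 7)
j(d) = -5 (j(d) = 2 - 1*7 = 2 - 7 = -5)
D = 4 (D = -1 - 1*(-5) = -1 + 5 = 4)
s(m, L) = 0
f(c) = 4 - c⁴
√(f(s(D, 5)) + 43230) = √((4 - 1*0⁴) + 43230) = √((4 - 1*0) + 43230) = √((4 + 0) + 43230) = √(4 + 43230) = √43234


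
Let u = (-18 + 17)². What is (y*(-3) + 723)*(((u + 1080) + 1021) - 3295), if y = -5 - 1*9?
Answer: -912645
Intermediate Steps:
u = 1 (u = (-1)² = 1)
y = -14 (y = -5 - 9 = -14)
(y*(-3) + 723)*(((u + 1080) + 1021) - 3295) = (-14*(-3) + 723)*(((1 + 1080) + 1021) - 3295) = (42 + 723)*((1081 + 1021) - 3295) = 765*(2102 - 3295) = 765*(-1193) = -912645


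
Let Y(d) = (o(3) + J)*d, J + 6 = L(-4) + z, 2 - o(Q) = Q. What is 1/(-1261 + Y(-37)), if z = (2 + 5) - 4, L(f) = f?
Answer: -1/965 ≈ -0.0010363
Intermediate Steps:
o(Q) = 2 - Q
z = 3 (z = 7 - 4 = 3)
J = -7 (J = -6 + (-4 + 3) = -6 - 1 = -7)
Y(d) = -8*d (Y(d) = ((2 - 1*3) - 7)*d = ((2 - 3) - 7)*d = (-1 - 7)*d = -8*d)
1/(-1261 + Y(-37)) = 1/(-1261 - 8*(-37)) = 1/(-1261 + 296) = 1/(-965) = -1/965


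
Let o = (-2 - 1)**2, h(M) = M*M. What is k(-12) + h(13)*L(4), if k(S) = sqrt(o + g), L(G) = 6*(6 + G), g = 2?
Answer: 10140 + sqrt(11) ≈ 10143.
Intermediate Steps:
h(M) = M**2
L(G) = 36 + 6*G
o = 9 (o = (-3)**2 = 9)
k(S) = sqrt(11) (k(S) = sqrt(9 + 2) = sqrt(11))
k(-12) + h(13)*L(4) = sqrt(11) + 13**2*(36 + 6*4) = sqrt(11) + 169*(36 + 24) = sqrt(11) + 169*60 = sqrt(11) + 10140 = 10140 + sqrt(11)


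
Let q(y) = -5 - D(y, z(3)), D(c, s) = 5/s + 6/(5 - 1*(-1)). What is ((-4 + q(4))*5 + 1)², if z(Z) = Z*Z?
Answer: 217156/81 ≈ 2680.9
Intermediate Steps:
z(Z) = Z²
D(c, s) = 1 + 5/s (D(c, s) = 5/s + 6/(5 + 1) = 5/s + 6/6 = 5/s + 6*(⅙) = 5/s + 1 = 1 + 5/s)
q(y) = -59/9 (q(y) = -5 - (5 + 3²)/(3²) = -5 - (5 + 9)/9 = -5 - 14/9 = -59/9)
((-4 + q(4))*5 + 1)² = ((-4 - 59/9)*5 + 1)² = (-95/9*5 + 1)² = (-475/9 + 1)² = (-466/9)² = 217156/81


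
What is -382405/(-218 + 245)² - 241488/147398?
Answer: -28270888471/53726571 ≈ -526.20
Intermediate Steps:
-382405/(-218 + 245)² - 241488/147398 = -382405/(27²) - 241488*1/147398 = -382405/729 - 120744/73699 = -28270888471/53726571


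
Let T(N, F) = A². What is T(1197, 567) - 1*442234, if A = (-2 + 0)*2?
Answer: -442218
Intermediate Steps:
A = -4 (A = -2*2 = -4)
T(N, F) = 16 (T(N, F) = (-4)² = 16)
T(1197, 567) - 1*442234 = 16 - 1*442234 = 16 - 442234 = -442218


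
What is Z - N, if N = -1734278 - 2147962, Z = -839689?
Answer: 3042551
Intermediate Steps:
N = -3882240
Z - N = -839689 - 1*(-3882240) = -839689 + 3882240 = 3042551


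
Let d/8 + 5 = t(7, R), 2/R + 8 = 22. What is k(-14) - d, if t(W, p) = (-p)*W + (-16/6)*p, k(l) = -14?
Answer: 778/21 ≈ 37.048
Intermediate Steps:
R = ⅐ (R = 2/(-8 + 22) = 2/14 = 2*(1/14) = ⅐ ≈ 0.14286)
t(W, p) = -8*p/3 - W*p (t(W, p) = -W*p + (-16*⅙)*p = -W*p - 8*p/3 = -8*p/3 - W*p)
d = -1072/21 (d = -40 + 8*(-⅓*⅐*(8 + 3*7)) = -40 + 8*(-⅓*⅐*(8 + 21)) = -40 + 8*(-⅓*⅐*29) = -40 + 8*(-29/21) = -40 - 232/21 = -1072/21 ≈ -51.048)
k(-14) - d = -14 - 1*(-1072/21) = -14 + 1072/21 = 778/21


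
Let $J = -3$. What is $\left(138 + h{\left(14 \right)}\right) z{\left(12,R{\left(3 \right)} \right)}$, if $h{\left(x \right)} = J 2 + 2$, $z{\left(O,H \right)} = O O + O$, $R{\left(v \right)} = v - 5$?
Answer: $20904$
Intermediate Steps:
$R{\left(v \right)} = -5 + v$
$z{\left(O,H \right)} = O + O^{2}$ ($z{\left(O,H \right)} = O^{2} + O = O + O^{2}$)
$h{\left(x \right)} = -4$ ($h{\left(x \right)} = \left(-3\right) 2 + 2 = -6 + 2 = -4$)
$\left(138 + h{\left(14 \right)}\right) z{\left(12,R{\left(3 \right)} \right)} = \left(138 - 4\right) 12 \left(1 + 12\right) = 134 \cdot 12 \cdot 13 = 134 \cdot 156 = 20904$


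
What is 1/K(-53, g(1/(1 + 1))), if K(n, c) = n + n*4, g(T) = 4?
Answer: -1/265 ≈ -0.0037736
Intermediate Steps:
K(n, c) = 5*n (K(n, c) = n + 4*n = 5*n)
1/K(-53, g(1/(1 + 1))) = 1/(5*(-53)) = 1/(-265) = -1/265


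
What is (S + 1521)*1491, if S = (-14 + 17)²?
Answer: 2281230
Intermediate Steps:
S = 9 (S = 3² = 9)
(S + 1521)*1491 = (9 + 1521)*1491 = 1530*1491 = 2281230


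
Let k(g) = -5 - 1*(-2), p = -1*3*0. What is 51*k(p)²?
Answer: 459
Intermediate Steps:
p = 0 (p = -3*0 = 0)
k(g) = -3 (k(g) = -5 + 2 = -3)
51*k(p)² = 51*(-3)² = 51*9 = 459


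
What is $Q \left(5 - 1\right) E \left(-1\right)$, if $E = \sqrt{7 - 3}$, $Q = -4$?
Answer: $32$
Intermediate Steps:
$E = 2$ ($E = \sqrt{4} = 2$)
$Q \left(5 - 1\right) E \left(-1\right) = - 4 \left(5 - 1\right) 2 \left(-1\right) = \left(-4\right) 4 \cdot 2 \left(-1\right) = \left(-16\right) 2 \left(-1\right) = \left(-32\right) \left(-1\right) = 32$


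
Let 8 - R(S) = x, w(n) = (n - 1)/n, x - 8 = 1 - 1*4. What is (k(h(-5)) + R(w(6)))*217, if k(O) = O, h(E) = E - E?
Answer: 651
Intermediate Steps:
h(E) = 0
x = 5 (x = 8 + (1 - 1*4) = 8 + (1 - 4) = 8 - 3 = 5)
w(n) = (-1 + n)/n
R(S) = 3 (R(S) = 8 - 1*5 = 8 - 5 = 3)
(k(h(-5)) + R(w(6)))*217 = (0 + 3)*217 = 3*217 = 651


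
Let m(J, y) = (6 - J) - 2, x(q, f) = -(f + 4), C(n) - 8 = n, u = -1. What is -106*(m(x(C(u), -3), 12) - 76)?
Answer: 7526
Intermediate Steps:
C(n) = 8 + n
x(q, f) = -4 - f (x(q, f) = -(4 + f) = -4 - f)
m(J, y) = 4 - J
-106*(m(x(C(u), -3), 12) - 76) = -106*((4 - (-4 - 1*(-3))) - 76) = -106*((4 - (-4 + 3)) - 76) = -106*((4 - 1*(-1)) - 76) = -106*((4 + 1) - 76) = -106*(5 - 76) = -106*(-71) = 7526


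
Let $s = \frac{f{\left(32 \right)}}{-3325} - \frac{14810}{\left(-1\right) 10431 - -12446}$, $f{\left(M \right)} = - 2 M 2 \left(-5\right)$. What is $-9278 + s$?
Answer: $- \frac{2488478924}{267995} \approx -9285.5$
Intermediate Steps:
$f{\left(M \right)} = 20 M$ ($f{\left(M \right)} = - 4 M \left(-5\right) = 20 M$)
$s = - \frac{2021314}{267995}$ ($s = \frac{20 \cdot 32}{-3325} - \frac{14810}{\left(-1\right) 10431 - -12446} = 640 \left(- \frac{1}{3325}\right) - \frac{14810}{-10431 + 12446} = - \frac{128}{665} - \frac{14810}{2015} = - \frac{128}{665} - \frac{2962}{403} = - \frac{2021314}{267995} \approx -7.5424$)
$-9278 + s = -9278 - \frac{2021314}{267995} = - \frac{2488478924}{267995}$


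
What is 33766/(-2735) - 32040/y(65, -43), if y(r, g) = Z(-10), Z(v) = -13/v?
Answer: -876732958/35555 ≈ -24659.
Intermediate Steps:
y(r, g) = 13/10 (y(r, g) = -13/(-10) = -13*(-⅒) = 13/10)
33766/(-2735) - 32040/y(65, -43) = 33766/(-2735) - 32040/13/10 = 33766*(-1/2735) - 32040*10/13 = -33766/2735 - 320400/13 = -876732958/35555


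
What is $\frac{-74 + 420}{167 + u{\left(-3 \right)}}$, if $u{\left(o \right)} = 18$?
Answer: $\frac{346}{185} \approx 1.8703$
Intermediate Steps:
$\frac{-74 + 420}{167 + u{\left(-3 \right)}} = \frac{-74 + 420}{167 + 18} = \frac{346}{185}$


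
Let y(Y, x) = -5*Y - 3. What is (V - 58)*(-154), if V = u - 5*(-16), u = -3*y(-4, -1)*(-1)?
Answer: -11242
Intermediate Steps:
y(Y, x) = -3 - 5*Y
u = 51 (u = -3*(-3 - 5*(-4))*(-1) = -3*(-3 + 20)*(-1) = -3*17*(-1) = -51*(-1) = 51)
V = 131 (V = 51 - 5*(-16) = 51 - 1*(-80) = 51 + 80 = 131)
(V - 58)*(-154) = (131 - 58)*(-154) = 73*(-154) = -11242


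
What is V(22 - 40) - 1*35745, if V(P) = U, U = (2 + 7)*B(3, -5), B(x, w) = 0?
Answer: -35745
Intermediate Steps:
U = 0 (U = (2 + 7)*0 = 9*0 = 0)
V(P) = 0
V(22 - 40) - 1*35745 = 0 - 1*35745 = 0 - 35745 = -35745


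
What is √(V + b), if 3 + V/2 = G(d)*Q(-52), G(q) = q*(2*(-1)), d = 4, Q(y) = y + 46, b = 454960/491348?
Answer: √11338636790/11167 ≈ 9.5355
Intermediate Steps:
b = 10340/11167 (b = 454960*(1/491348) = 10340/11167 ≈ 0.92594)
Q(y) = 46 + y
G(q) = -2*q (G(q) = q*(-2) = -2*q)
V = 90 (V = -6 + 2*((-2*4)*(46 - 52)) = -6 + 2*(-8*(-6)) = -6 + 2*48 = -6 + 96 = 90)
√(V + b) = √(90 + 10340/11167) = √(1015370/11167) = √11338636790/11167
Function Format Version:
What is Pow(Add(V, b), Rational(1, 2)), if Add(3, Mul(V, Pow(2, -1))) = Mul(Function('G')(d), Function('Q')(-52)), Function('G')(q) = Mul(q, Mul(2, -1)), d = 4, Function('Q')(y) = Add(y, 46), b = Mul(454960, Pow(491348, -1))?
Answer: Mul(Rational(1, 11167), Pow(11338636790, Rational(1, 2))) ≈ 9.5355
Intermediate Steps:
b = Rational(10340, 11167) (b = Mul(454960, Rational(1, 491348)) = Rational(10340, 11167) ≈ 0.92594)
Function('Q')(y) = Add(46, y)
Function('G')(q) = Mul(-2, q) (Function('G')(q) = Mul(q, -2) = Mul(-2, q))
V = 90 (V = Add(-6, Mul(2, Mul(Mul(-2, 4), Add(46, -52)))) = Add(-6, Mul(2, Mul(-8, -6))) = Add(-6, Mul(2, 48)) = Add(-6, 96) = 90)
Pow(Add(V, b), Rational(1, 2)) = Pow(Add(90, Rational(10340, 11167)), Rational(1, 2)) = Pow(Rational(1015370, 11167), Rational(1, 2)) = Mul(Rational(1, 11167), Pow(11338636790, Rational(1, 2)))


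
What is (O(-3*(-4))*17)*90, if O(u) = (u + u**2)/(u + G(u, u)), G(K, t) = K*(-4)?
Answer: -6630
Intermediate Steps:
G(K, t) = -4*K
O(u) = -(u + u**2)/(3*u) (O(u) = (u + u**2)/(u - 4*u) = (u + u**2)/((-3*u)) = (u + u**2)*(-1/(3*u)) = -(u + u**2)/(3*u))
(O(-3*(-4))*17)*90 = ((-1/3 - (-1)*(-4))*17)*90 = ((-1/3 - 1/3*12)*17)*90 = ((-1/3 - 4)*17)*90 = -13/3*17*90 = -221/3*90 = -6630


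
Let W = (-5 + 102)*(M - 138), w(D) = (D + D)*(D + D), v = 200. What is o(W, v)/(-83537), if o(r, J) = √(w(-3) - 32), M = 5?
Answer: -2/83537 ≈ -2.3941e-5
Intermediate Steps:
w(D) = 4*D² (w(D) = (2*D)*(2*D) = 4*D²)
W = -12901 (W = (-5 + 102)*(5 - 138) = 97*(-133) = -12901)
o(r, J) = 2 (o(r, J) = √(4*(-3)² - 32) = √(4*9 - 32) = √(36 - 32) = √4 = 2)
o(W, v)/(-83537) = 2/(-83537) = 2*(-1/83537) = -2/83537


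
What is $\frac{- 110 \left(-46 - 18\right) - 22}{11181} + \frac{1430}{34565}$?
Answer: $\frac{51713200}{77294253} \approx 0.66904$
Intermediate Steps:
$\frac{- 110 \left(-46 - 18\right) - 22}{11181} + \frac{1430}{34565} = \left(\left(-110\right) \left(-64\right) - 22\right) \frac{1}{11181} + 1430 \cdot \frac{1}{34565} = \left(7040 - 22\right) \frac{1}{11181} + \frac{286}{6913} = 7018 \cdot \frac{1}{11181} + \frac{286}{6913} = \frac{7018}{11181} + \frac{286}{6913} = \frac{51713200}{77294253}$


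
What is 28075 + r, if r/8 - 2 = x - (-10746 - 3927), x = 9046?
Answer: 217843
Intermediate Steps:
r = 189768 (r = 16 + 8*(9046 - (-10746 - 3927)) = 16 + 8*(9046 - 1*(-14673)) = 16 + 8*(9046 + 14673) = 16 + 8*23719 = 16 + 189752 = 189768)
28075 + r = 28075 + 189768 = 217843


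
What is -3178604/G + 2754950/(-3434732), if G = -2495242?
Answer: 1010846481557/2142621886286 ≈ 0.47178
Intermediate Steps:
-3178604/G + 2754950/(-3434732) = -3178604/(-2495242) + 2754950/(-3434732) = -3178604*(-1/2495242) + 2754950*(-1/3434732) = 1589302/1247621 - 1377475/1717366 = 1010846481557/2142621886286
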